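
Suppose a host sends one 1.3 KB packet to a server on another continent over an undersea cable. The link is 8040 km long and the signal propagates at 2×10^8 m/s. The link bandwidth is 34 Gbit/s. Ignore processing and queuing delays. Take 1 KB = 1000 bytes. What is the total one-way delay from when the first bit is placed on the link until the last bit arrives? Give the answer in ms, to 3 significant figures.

L = 10400 bits.
Transmission delay = L/R = 10400 / 34000000000 = 0.000305882 ms.
Propagation delay = d/s = 8040000 m / 200000000 m/s = 40.2 ms.
Total = 40.2 ms.

40.2 ms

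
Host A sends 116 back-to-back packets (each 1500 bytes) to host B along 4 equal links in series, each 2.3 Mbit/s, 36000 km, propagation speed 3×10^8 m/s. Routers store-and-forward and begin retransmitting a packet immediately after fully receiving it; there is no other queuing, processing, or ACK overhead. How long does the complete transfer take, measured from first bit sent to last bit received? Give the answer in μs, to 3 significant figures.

Per-hop transmission t_tx = L/R = 12000/2300000 = 5217.39 μs.
Per-hop propagation t_prop = 36000000/300000000 = 120000 μs.
Pipeline fill: first packet needs 4·t_tx to clear all hops; remaining 115 packets each add one t_tx.
Total = (4+116-1)·t_tx + 4·t_prop = 119·5217.39 + 4·120000 = 1100000 μs.

1100000 μs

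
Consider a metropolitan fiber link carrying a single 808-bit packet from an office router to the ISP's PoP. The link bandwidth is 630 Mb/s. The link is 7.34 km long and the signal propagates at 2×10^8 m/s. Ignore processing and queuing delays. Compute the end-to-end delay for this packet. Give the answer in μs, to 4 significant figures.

Transmission delay = L/R = 808 / 630000000 = 1.28254 μs.
Propagation delay = d/s = 7340 m / 200000000 m/s = 36.7 μs.
Total = 37.98 μs.

37.98 μs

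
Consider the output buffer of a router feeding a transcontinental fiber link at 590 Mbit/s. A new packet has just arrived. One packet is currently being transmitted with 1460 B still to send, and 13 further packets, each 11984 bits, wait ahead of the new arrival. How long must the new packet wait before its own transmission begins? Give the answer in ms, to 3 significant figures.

0.284 ms

Each queued packet: L/R = 11984/590000000 = 0.0203119 ms.
13 queued → 0.264054 ms.
Plus remaining 11680 bits of current packet: 0.0197966 ms.
Queuing delay = 0.284 ms.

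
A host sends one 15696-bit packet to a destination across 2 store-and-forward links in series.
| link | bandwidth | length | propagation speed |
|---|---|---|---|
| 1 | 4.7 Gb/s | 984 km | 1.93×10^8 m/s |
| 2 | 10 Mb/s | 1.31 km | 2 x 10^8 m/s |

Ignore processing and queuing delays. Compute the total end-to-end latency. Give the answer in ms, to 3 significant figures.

Transmission delays (L/R per hop): 0.00333957, 1.5696 ms; sum = 1.57294 ms.
Propagation delays (d/s per hop): 5.09845, 0.00655 ms; sum = 5.105 ms.
End-to-end = 6.68 ms.

6.68 ms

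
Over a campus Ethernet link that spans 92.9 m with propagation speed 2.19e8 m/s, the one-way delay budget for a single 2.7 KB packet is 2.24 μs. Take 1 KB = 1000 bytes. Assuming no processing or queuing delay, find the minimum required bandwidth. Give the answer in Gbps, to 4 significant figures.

11.90 Gbps

L = 21600 bits.
Propagation delay = 92.9 / 219000000 = 0.424201 μs.
Transmission budget = 2.24 − 0.424201 = 1.8158 μs.
R ≥ L / t_tx = 21600 bits / 1.8158e-06 s = 11.90 Gbps.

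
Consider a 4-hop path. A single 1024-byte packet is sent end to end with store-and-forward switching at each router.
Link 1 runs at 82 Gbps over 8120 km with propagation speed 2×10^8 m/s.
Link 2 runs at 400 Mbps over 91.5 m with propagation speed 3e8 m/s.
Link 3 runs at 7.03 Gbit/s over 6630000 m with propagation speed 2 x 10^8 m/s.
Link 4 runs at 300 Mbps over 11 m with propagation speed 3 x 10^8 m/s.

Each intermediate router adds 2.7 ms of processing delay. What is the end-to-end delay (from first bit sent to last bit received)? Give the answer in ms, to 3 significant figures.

81.9 ms

L = 1024 × 8 = 8192 bits.
Transmission delays (L/R per hop): 9.99024e-05, 0.02048, 0.00116529, 0.0273067 ms; sum = 0.0490519 ms.
Propagation delays (d/s per hop): 40.6, 0.000305, 33.15, 3.66667e-05 ms; sum = 73.7503 ms.
Processing at 3 router(s): 3 × 2.7 ms = 8.1 ms.
End-to-end = 81.9 ms.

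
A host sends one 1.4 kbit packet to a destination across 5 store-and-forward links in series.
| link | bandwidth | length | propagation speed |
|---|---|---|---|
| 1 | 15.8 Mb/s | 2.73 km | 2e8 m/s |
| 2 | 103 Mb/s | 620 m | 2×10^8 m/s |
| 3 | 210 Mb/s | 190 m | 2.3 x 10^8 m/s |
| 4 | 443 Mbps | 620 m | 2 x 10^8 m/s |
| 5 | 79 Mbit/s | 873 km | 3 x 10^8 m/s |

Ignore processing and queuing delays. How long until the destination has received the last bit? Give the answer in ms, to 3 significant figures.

L = 1400 bits.
Transmission delays (L/R per hop): 0.0886076, 0.0135922, 0.00666667, 0.00316027, 0.0177215 ms; sum = 0.129748 ms.
Propagation delays (d/s per hop): 0.01365, 0.0031, 0.000826087, 0.0031, 2.91 ms; sum = 2.93068 ms.
End-to-end = 3.06 ms.

3.06 ms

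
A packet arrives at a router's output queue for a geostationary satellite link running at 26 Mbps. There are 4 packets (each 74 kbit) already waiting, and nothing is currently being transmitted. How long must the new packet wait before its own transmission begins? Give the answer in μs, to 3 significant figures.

11400 μs

Each queued packet: L/R = 74000/26000000 = 2846.15 μs.
4 queued → 11384.6 μs.
Queuing delay = 11400 μs.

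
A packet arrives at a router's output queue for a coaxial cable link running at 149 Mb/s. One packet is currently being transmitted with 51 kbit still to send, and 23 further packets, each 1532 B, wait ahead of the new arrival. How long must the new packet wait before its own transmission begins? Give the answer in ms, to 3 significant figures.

Each queued packet: L/R = 12256/149000000 = 0.082255 ms.
23 queued → 1.89187 ms.
Plus remaining 51000 bits of current packet: 0.342282 ms.
Queuing delay = 2.23 ms.

2.23 ms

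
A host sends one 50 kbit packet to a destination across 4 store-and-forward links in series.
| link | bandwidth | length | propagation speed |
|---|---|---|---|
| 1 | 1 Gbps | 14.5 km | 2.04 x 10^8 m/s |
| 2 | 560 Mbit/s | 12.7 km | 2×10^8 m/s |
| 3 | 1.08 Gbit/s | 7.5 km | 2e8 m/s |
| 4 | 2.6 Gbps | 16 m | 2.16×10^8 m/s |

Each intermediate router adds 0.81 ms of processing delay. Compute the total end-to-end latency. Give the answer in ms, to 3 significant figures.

2.81 ms

L = 50000 bits.
Transmission delays (L/R per hop): 0.05, 0.0892857, 0.0462963, 0.0192308 ms; sum = 0.204813 ms.
Propagation delays (d/s per hop): 0.0710784, 0.0635, 0.0375, 7.40741e-05 ms; sum = 0.172153 ms.
Processing at 3 router(s): 3 × 0.81 ms = 2.43 ms.
End-to-end = 2.81 ms.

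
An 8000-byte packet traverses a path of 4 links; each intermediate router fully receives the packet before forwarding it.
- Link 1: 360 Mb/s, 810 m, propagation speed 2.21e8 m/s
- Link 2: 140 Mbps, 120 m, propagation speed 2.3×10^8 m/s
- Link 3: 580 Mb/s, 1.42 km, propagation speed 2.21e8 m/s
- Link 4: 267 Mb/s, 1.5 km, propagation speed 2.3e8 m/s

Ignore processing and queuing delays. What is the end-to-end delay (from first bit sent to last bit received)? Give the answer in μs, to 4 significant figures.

1002 μs

L = 8000 × 8 = 64000 bits.
Transmission delays (L/R per hop): 177.778, 457.143, 110.345, 239.7 μs; sum = 984.966 μs.
Propagation delays (d/s per hop): 3.66516, 0.521739, 6.42534, 6.52174 μs; sum = 17.134 μs.
End-to-end = 1002 μs.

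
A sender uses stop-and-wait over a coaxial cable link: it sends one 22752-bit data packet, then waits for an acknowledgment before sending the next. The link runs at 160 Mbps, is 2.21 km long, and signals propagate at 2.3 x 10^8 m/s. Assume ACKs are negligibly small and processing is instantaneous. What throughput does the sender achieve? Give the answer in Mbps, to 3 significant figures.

t_tx = L/R = 22752/160000000 = 0.0001422 s.
t_prop = 2210/2.3e+08 = 9.6087e-06 s; RTT = 1.92174e-05 s.
Cycle = t_tx + RTT = 0.000161417 s.
Throughput = L / cycle = 22752 / 0.000161417 = 141 Mbps.

141 Mbps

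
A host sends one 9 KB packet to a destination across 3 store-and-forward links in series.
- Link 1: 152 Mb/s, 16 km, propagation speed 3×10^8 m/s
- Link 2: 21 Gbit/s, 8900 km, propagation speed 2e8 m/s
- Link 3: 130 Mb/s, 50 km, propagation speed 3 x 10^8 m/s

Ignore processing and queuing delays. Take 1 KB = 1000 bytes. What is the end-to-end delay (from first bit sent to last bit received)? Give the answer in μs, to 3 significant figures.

45800 μs

L = 72000 bits.
Transmission delays (L/R per hop): 473.684, 3.42857, 553.846 μs; sum = 1030.96 μs.
Propagation delays (d/s per hop): 53.3333, 44500, 166.667 μs; sum = 44720 μs.
End-to-end = 45800 μs.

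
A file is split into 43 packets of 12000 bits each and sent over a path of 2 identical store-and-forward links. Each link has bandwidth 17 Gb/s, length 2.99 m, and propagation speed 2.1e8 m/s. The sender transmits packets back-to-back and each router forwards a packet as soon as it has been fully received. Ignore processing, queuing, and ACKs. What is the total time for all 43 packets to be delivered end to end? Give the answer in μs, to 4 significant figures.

Per-hop transmission t_tx = L/R = 12000/17000000000 = 0.705882 μs.
Per-hop propagation t_prop = 2.99/210000000 = 0.0142381 μs.
Pipeline fill: first packet needs 2·t_tx to clear all hops; remaining 42 packets each add one t_tx.
Total = (2+43-1)·t_tx + 2·t_prop = 44·0.705882 + 2·0.0142381 = 31.09 μs.

31.09 μs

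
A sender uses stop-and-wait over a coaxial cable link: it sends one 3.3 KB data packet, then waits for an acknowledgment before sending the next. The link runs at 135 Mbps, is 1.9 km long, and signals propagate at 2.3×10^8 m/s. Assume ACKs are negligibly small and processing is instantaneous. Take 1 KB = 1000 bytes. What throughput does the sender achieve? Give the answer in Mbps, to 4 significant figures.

124.5 Mbps

t_tx = L/R = 26400/135000000 = 0.000195556 s.
t_prop = 1900/2.3e+08 = 8.26087e-06 s; RTT = 1.65217e-05 s.
Cycle = t_tx + RTT = 0.000212077 s.
Throughput = L / cycle = 26400 / 0.000212077 = 124.5 Mbps.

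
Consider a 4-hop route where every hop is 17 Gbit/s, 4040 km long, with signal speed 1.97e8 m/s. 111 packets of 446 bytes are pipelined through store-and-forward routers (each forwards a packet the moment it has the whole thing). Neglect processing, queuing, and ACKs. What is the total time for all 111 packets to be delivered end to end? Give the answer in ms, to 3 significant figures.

82.1 ms

Per-hop transmission t_tx = L/R = 3568/17000000000 = 0.000209882 ms.
Per-hop propagation t_prop = 4040000/197000000 = 20.5076 ms.
Pipeline fill: first packet needs 4·t_tx to clear all hops; remaining 110 packets each add one t_tx.
Total = (4+111-1)·t_tx + 4·t_prop = 114·0.000209882 + 4·20.5076 = 82.1 ms.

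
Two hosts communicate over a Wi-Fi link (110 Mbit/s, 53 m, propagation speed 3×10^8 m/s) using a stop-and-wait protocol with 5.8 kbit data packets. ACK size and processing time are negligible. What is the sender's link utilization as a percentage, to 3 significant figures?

99.3 %

t_tx = L/R = 5800/110000000 = 5.27273e-05 s.
t_prop = 53/300000000 = 1.76667e-07 s; RTT = 3.53333e-07 s.
Cycle = t_tx + RTT = 5.30806e-05 s.
Utilization = t_tx / cycle = 5.27273e-05/5.30806e-05 = 99.3 %.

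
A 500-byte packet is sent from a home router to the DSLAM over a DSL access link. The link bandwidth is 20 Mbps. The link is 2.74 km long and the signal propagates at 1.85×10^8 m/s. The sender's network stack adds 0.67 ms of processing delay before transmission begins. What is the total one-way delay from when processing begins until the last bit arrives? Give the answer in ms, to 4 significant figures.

L = 500 × 8 = 4000 bits.
Transmission delay = L/R = 4000 / 20000000 = 0.2 ms.
Propagation delay = d/s = 2740 m / 185000000 m/s = 0.0148108 ms.
Plus processing delay 0.67 ms = 0.67 ms.
Total = 0.8848 ms.

0.8848 ms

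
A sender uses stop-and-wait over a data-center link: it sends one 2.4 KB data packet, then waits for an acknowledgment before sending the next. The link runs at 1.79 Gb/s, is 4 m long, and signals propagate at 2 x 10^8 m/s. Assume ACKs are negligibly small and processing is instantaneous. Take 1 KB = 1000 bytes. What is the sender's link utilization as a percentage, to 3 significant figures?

99.6 %

t_tx = L/R = 19200/1790000000 = 1.07263e-05 s.
t_prop = 4/200000000 = 2e-08 s; RTT = 4e-08 s.
Cycle = t_tx + RTT = 1.07663e-05 s.
Utilization = t_tx / cycle = 1.07263e-05/1.07663e-05 = 99.6 %.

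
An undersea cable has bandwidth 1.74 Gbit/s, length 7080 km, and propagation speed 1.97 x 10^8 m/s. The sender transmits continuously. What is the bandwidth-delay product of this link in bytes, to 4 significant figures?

7817000 bytes

Propagation delay = 7080000 / 197000000 = 0.0359391 s.
BDP = R × t_prop = 1740000000 × 0.0359391 = 62534000 bits.
In bytes: 62534000/8 = 7817000 bytes.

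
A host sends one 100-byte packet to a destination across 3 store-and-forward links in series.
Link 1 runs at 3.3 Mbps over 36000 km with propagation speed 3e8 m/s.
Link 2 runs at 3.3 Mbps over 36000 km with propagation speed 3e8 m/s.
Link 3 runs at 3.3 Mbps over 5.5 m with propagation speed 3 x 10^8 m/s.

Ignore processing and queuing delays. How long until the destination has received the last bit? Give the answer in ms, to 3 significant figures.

L = 100 × 8 = 800 bits.
Transmission delay per hop = L/R = 800/3300000 = 0.242424 ms; 3 hops → 0.727273 ms.
Propagation delays (d/s per hop): 120, 120, 1.83333e-05 ms; sum = 240 ms.
End-to-end = 241 ms.

241 ms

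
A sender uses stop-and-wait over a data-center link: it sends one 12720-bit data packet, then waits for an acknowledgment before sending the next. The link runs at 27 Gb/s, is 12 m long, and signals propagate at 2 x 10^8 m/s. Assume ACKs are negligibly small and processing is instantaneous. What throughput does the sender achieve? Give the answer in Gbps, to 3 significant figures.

21.5 Gbps

t_tx = L/R = 12720/27000000000 = 4.71111e-07 s.
t_prop = 12/200000000 = 6e-08 s; RTT = 1.2e-07 s.
Cycle = t_tx + RTT = 5.91111e-07 s.
Throughput = L / cycle = 12720 / 5.91111e-07 = 21.5 Gbps.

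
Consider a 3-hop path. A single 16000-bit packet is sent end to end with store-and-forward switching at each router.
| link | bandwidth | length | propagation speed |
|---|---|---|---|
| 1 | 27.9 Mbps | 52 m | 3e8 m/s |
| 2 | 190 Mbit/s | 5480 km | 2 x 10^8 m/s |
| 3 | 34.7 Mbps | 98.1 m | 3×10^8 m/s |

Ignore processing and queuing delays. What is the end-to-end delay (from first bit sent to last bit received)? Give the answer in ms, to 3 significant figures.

Transmission delays (L/R per hop): 0.573477, 0.0842105, 0.461095 ms; sum = 1.11878 ms.
Propagation delays (d/s per hop): 0.000173333, 27.4, 0.000327 ms; sum = 27.4005 ms.
End-to-end = 28.5 ms.

28.5 ms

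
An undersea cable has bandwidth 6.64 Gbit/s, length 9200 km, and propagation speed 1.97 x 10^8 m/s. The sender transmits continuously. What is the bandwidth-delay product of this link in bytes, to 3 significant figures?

38800000 bytes

Propagation delay = 9200000 / 197000000 = 0.0467005 s.
BDP = R × t_prop = 6640000000 × 0.0467005 = 310091000 bits.
In bytes: 310091000/8 = 38800000 bytes.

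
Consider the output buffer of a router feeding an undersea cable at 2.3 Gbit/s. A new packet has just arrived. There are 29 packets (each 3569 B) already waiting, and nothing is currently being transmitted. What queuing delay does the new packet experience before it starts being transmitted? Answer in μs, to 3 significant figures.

360 μs

Each queued packet: L/R = 28552/2300000000 = 12.4139 μs.
29 queued → 360.003 μs.
Queuing delay = 360 μs.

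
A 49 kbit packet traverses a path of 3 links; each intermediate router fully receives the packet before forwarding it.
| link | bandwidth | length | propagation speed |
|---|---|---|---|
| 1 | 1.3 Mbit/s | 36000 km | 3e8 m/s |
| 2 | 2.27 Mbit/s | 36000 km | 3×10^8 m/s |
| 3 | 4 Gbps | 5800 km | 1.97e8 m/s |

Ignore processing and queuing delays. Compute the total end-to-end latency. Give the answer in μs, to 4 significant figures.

L = 49000 bits.
Transmission delays (L/R per hop): 37692.3, 21585.9, 12.25 μs; sum = 59290.5 μs.
Propagation delays (d/s per hop): 120000, 120000, 29441.6 μs; sum = 269442 μs.
End-to-end = 328700 μs.

328700 μs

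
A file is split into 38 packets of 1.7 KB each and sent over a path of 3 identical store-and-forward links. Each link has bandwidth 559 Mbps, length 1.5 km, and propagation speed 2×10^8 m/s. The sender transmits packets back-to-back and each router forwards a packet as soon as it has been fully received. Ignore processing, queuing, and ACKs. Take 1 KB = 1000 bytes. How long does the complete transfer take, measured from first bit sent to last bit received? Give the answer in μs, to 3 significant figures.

Per-hop transmission t_tx = L/R = 13600/559000000 = 24.3292 μs.
Per-hop propagation t_prop = 1500/200000000 = 7.5 μs.
Pipeline fill: first packet needs 3·t_tx to clear all hops; remaining 37 packets each add one t_tx.
Total = (3+38-1)·t_tx + 3·t_prop = 40·24.3292 + 3·7.5 = 996 μs.

996 μs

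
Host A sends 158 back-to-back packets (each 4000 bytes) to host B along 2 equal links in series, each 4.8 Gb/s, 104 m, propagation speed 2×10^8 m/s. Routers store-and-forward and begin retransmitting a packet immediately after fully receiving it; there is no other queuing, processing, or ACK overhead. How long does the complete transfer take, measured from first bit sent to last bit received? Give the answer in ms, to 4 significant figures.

Per-hop transmission t_tx = L/R = 32000/4800000000 = 0.00666667 ms.
Per-hop propagation t_prop = 104/200000000 = 0.00052 ms.
Pipeline fill: first packet needs 2·t_tx to clear all hops; remaining 157 packets each add one t_tx.
Total = (2+158-1)·t_tx + 2·t_prop = 159·0.00666667 + 2·0.00052 = 1.061 ms.

1.061 ms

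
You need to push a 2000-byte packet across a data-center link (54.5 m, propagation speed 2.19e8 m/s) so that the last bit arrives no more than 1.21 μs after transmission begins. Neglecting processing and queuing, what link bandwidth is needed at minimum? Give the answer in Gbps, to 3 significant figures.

L = 16000 bits.
Propagation delay = 54.5 / 219000000 = 0.248858 μs.
Transmission budget = 1.21 − 0.248858 = 0.961142 μs.
R ≥ L / t_tx = 16000 bits / 9.61142e-07 s = 16.6 Gbps.

16.6 Gbps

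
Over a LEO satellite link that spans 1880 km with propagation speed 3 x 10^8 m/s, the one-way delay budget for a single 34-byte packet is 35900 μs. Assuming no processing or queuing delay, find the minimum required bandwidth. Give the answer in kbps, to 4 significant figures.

9.179 kbps

L = 272 bits.
Propagation delay = 1880000 / 300000000 = 6266.67 μs.
Transmission budget = 35900 − 6266.67 = 29633.3 μs.
R ≥ L / t_tx = 272 bits / 0.0296333 s = 9.179 kbps.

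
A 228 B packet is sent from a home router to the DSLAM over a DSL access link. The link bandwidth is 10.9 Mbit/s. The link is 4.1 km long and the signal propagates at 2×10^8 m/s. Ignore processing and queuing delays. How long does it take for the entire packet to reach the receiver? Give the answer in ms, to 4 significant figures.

L = 228 × 8 = 1824 bits.
Transmission delay = L/R = 1824 / 10900000 = 0.167339 ms.
Propagation delay = d/s = 4100 m / 200000000 m/s = 0.0205 ms.
Total = 0.1878 ms.

0.1878 ms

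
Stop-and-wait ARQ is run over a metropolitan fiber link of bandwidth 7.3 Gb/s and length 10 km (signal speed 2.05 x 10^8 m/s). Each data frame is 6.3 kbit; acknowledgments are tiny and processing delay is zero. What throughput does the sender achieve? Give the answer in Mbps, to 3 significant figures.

64.0 Mbps

t_tx = L/R = 6300/7300000000 = 8.63014e-07 s.
t_prop = 10000/2.05e+08 = 4.87805e-05 s; RTT = 9.7561e-05 s.
Cycle = t_tx + RTT = 9.8424e-05 s.
Throughput = L / cycle = 6300 / 9.8424e-05 = 64.0 Mbps.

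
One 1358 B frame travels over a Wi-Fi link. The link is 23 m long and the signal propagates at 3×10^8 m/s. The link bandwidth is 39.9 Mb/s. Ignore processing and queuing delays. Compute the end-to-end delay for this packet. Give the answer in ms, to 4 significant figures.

0.2724 ms

L = 1358 × 8 = 10864 bits.
Transmission delay = L/R = 10864 / 39900000 = 0.272281 ms.
Propagation delay = d/s = 23 m / 300000000 m/s = 7.66667e-05 ms.
Total = 0.2724 ms.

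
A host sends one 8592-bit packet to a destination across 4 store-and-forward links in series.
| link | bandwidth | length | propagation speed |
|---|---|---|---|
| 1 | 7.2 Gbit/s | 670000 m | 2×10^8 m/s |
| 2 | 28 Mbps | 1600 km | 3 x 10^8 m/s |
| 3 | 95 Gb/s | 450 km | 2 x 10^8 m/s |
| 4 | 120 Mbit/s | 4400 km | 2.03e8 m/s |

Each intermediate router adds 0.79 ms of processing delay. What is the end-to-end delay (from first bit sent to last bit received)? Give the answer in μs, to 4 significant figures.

35360 μs

Transmission delays (L/R per hop): 1.19333, 306.857, 0.0904421, 71.6 μs; sum = 379.741 μs.
Propagation delays (d/s per hop): 3350, 5333.33, 2250, 21674.9 μs; sum = 32608.2 μs.
Processing at 3 router(s): 3 × 0.79 ms = 2370 μs.
End-to-end = 35360 μs.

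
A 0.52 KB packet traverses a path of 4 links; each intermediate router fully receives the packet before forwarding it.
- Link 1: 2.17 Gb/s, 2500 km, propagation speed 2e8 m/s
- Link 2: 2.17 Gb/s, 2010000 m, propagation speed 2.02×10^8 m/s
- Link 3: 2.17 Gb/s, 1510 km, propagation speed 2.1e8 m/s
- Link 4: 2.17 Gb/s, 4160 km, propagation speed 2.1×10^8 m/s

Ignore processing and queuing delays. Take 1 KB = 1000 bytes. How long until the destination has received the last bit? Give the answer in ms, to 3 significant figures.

49.5 ms

L = 4160 bits.
Transmission delay per hop = L/R = 4160/2170000000 = 0.00191705 ms; 4 hops → 0.0076682 ms.
Propagation delays (d/s per hop): 12.5, 9.9505, 7.19048, 19.8095 ms; sum = 49.4505 ms.
End-to-end = 49.5 ms.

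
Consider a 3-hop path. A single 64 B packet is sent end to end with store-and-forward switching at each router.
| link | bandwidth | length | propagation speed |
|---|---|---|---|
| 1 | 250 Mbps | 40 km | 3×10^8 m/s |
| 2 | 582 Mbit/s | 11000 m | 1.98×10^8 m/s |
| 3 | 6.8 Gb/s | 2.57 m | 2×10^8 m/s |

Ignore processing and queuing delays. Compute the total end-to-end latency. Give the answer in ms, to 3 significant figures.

0.192 ms

L = 64 × 8 = 512 bits.
Transmission delays (L/R per hop): 0.002048, 0.000879725, 7.52941e-05 ms; sum = 0.00300302 ms.
Propagation delays (d/s per hop): 0.133333, 0.0555556, 1.285e-05 ms; sum = 0.188902 ms.
End-to-end = 0.192 ms.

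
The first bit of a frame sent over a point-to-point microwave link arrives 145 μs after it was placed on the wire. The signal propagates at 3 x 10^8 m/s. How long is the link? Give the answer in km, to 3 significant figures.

43.5 km

d = s × t_prop = 300000000 × 0.000145 = 43.5 km.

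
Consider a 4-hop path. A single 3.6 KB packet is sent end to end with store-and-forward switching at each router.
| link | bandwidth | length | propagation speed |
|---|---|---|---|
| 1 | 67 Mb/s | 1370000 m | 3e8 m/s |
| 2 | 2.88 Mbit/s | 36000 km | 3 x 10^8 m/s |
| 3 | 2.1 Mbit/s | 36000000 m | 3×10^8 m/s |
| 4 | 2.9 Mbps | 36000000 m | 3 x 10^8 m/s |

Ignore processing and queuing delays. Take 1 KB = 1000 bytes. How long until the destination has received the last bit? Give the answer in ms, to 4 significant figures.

L = 28800 bits.
Transmission delays (L/R per hop): 0.429851, 10, 13.7143, 9.93103 ms; sum = 34.0752 ms.
Propagation delays (d/s per hop): 4.56667, 120, 120, 120 ms; sum = 364.567 ms.
End-to-end = 398.6 ms.

398.6 ms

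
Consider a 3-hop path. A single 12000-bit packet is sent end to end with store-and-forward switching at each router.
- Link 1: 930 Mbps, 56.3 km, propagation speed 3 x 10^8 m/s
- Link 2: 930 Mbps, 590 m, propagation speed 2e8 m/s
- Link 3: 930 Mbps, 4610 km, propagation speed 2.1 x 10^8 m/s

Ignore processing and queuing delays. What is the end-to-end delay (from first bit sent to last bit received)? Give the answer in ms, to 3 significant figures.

Transmission delay per hop = L/R = 12000/930000000 = 0.0129032 ms; 3 hops → 0.0387097 ms.
Propagation delays (d/s per hop): 0.187667, 0.00295, 21.9524 ms; sum = 22.143 ms.
End-to-end = 22.2 ms.

22.2 ms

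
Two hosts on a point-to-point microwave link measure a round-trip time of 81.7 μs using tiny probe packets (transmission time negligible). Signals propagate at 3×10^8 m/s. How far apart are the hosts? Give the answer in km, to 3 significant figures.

12.3 km

One-way propagation = RTT/2 = 40.85 μs.
d = s × t = 300000000 × 4.085e-05 = 12.3 km.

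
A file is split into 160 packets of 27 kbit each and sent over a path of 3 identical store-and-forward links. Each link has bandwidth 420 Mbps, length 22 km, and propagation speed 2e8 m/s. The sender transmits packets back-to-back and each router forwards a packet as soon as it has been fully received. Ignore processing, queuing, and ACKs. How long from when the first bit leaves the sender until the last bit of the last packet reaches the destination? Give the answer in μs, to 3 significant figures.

10700 μs

Per-hop transmission t_tx = L/R = 27000/420000000 = 64.2857 μs.
Per-hop propagation t_prop = 22000/200000000 = 110 μs.
Pipeline fill: first packet needs 3·t_tx to clear all hops; remaining 159 packets each add one t_tx.
Total = (3+160-1)·t_tx + 3·t_prop = 162·64.2857 + 3·110 = 10700 μs.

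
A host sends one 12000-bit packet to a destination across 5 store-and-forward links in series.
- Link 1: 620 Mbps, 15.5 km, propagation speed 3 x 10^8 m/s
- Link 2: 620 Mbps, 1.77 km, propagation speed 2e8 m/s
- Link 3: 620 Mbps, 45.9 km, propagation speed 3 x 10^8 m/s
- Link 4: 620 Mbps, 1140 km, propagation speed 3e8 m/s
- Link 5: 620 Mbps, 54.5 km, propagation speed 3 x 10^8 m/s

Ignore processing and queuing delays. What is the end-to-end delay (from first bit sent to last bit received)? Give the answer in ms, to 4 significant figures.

Transmission delay per hop = L/R = 12000/620000000 = 0.0193548 ms; 5 hops → 0.0967742 ms.
Propagation delays (d/s per hop): 0.0516667, 0.00885, 0.153, 3.8, 0.181667 ms; sum = 4.19518 ms.
End-to-end = 4.292 ms.

4.292 ms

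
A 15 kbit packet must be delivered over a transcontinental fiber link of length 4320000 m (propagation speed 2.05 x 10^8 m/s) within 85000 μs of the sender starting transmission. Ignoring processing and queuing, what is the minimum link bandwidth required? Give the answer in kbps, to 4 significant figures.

234.6 kbps

Propagation delay = 4320000 / 2.05e+08 = 21073.2 μs.
Transmission budget = 85000 − 21073.2 = 63926.8 μs.
R ≥ L / t_tx = 15000 bits / 0.0639268 s = 234.6 kbps.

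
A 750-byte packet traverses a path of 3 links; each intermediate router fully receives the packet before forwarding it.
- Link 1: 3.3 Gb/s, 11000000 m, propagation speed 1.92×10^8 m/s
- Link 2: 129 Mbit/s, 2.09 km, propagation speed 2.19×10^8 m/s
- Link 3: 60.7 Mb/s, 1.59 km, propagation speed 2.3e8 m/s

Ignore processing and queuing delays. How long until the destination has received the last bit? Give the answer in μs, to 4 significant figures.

L = 750 × 8 = 6000 bits.
Transmission delays (L/R per hop): 1.81818, 46.5116, 98.8468 μs; sum = 147.177 μs.
Propagation delays (d/s per hop): 57291.7, 9.54338, 6.91304 μs; sum = 57308.1 μs.
End-to-end = 57460 μs.

57460 μs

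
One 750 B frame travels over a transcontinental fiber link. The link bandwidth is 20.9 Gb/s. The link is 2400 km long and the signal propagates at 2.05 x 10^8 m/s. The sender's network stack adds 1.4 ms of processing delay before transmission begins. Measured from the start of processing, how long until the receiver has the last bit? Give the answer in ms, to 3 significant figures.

13.1 ms

L = 750 × 8 = 6000 bits.
Transmission delay = L/R = 6000 / 20900000000 = 0.000287081 ms.
Propagation delay = d/s = 2400000 m / 2.05e+08 m/s = 11.7073 ms.
Plus processing delay 1.4 ms = 1.4 ms.
Total = 13.1 ms.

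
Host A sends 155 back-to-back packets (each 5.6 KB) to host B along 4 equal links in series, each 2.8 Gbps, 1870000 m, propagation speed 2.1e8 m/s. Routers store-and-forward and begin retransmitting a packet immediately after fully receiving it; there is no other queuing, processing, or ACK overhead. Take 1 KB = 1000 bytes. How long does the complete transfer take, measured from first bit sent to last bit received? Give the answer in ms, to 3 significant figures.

Per-hop transmission t_tx = L/R = 44800/2800000000 = 0.016 ms.
Per-hop propagation t_prop = 1870000/210000000 = 8.90476 ms.
Pipeline fill: first packet needs 4·t_tx to clear all hops; remaining 154 packets each add one t_tx.
Total = (4+155-1)·t_tx + 4·t_prop = 158·0.016 + 4·8.90476 = 38.1 ms.

38.1 ms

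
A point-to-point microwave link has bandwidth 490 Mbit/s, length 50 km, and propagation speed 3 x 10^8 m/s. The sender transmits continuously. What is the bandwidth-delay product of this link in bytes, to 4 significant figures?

10210 bytes

Propagation delay = 50000 / 300000000 = 0.000166667 s.
BDP = R × t_prop = 490000000 × 0.000166667 = 81666.7 bits.
In bytes: 81666.7/8 = 10210 bytes.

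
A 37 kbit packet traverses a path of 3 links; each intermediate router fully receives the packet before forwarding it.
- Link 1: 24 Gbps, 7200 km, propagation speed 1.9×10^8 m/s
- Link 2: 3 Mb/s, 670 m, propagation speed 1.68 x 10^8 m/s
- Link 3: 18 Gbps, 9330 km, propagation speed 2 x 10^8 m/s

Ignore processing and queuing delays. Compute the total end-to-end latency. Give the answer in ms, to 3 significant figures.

96.9 ms

L = 37000 bits.
Transmission delays (L/R per hop): 0.00154167, 12.3333, 0.00205556 ms; sum = 12.3369 ms.
Propagation delays (d/s per hop): 37.8947, 0.0039881, 46.65 ms; sum = 84.5487 ms.
End-to-end = 96.9 ms.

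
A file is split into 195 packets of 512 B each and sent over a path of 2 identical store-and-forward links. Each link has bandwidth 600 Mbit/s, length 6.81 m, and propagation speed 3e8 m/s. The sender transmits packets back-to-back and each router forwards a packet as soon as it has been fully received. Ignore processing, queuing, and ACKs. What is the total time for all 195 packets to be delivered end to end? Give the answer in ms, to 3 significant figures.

1.34 ms

Per-hop transmission t_tx = L/R = 4096/600000000 = 0.00682667 ms.
Per-hop propagation t_prop = 6.81/300000000 = 2.27e-05 ms.
Pipeline fill: first packet needs 2·t_tx to clear all hops; remaining 194 packets each add one t_tx.
Total = (2+195-1)·t_tx + 2·t_prop = 196·0.00682667 + 2·2.27e-05 = 1.34 ms.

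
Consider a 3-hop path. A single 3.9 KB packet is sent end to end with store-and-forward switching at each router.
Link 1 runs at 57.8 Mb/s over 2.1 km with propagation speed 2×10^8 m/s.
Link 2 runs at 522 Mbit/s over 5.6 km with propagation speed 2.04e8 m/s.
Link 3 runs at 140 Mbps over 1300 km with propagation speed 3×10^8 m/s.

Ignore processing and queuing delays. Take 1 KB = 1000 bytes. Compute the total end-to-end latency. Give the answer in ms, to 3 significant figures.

5.19 ms

L = 31200 bits.
Transmission delays (L/R per hop): 0.539792, 0.0597701, 0.222857 ms; sum = 0.82242 ms.
Propagation delays (d/s per hop): 0.0105, 0.027451, 4.33333 ms; sum = 4.37128 ms.
End-to-end = 5.19 ms.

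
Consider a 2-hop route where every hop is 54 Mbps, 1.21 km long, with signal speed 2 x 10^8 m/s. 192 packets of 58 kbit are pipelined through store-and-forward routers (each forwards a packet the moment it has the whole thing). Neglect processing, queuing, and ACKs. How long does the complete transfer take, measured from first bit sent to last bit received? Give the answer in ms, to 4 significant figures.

Per-hop transmission t_tx = L/R = 58000/54000000 = 1.07407 ms.
Per-hop propagation t_prop = 1210/200000000 = 0.00605 ms.
Pipeline fill: first packet needs 2·t_tx to clear all hops; remaining 191 packets each add one t_tx.
Total = (2+192-1)·t_tx + 2·t_prop = 193·1.07407 + 2·0.00605 = 207.3 ms.

207.3 ms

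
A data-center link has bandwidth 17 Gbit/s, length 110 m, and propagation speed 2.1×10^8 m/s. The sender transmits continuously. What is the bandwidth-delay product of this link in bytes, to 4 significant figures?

Propagation delay = 110 / 210000000 = 5.2381e-07 s.
BDP = R × t_prop = 17000000000 × 5.2381e-07 = 8904.76 bits.
In bytes: 8904.76/8 = 1113 bytes.

1113 bytes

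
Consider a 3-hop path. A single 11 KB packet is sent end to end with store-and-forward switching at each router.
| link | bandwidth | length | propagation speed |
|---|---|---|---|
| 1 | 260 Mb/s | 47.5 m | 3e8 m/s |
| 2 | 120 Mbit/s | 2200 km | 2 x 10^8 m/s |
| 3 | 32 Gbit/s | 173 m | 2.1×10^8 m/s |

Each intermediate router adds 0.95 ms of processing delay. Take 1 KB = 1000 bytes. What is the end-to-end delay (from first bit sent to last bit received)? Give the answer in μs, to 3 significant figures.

14000 μs

L = 88000 bits.
Transmission delays (L/R per hop): 338.462, 733.333, 2.75 μs; sum = 1074.54 μs.
Propagation delays (d/s per hop): 0.158333, 11000, 0.82381 μs; sum = 11001 μs.
Processing at 2 router(s): 2 × 0.95 ms = 1900 μs.
End-to-end = 14000 μs.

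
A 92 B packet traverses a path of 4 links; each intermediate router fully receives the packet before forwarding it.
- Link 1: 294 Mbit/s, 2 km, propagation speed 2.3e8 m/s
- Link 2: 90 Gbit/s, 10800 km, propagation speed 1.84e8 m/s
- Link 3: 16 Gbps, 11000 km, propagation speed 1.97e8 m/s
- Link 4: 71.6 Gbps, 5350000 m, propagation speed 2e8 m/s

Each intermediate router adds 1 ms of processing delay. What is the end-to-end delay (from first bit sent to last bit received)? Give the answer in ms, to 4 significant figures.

144.3 ms

L = 92 × 8 = 736 bits.
Transmission delays (L/R per hop): 0.0025034, 8.17778e-06, 4.6e-05, 1.02793e-05 ms; sum = 0.00256786 ms.
Propagation delays (d/s per hop): 0.00869565, 58.6957, 55.8376, 26.75 ms; sum = 141.292 ms.
Processing at 3 router(s): 3 × 1 ms = 3 ms.
End-to-end = 144.3 ms.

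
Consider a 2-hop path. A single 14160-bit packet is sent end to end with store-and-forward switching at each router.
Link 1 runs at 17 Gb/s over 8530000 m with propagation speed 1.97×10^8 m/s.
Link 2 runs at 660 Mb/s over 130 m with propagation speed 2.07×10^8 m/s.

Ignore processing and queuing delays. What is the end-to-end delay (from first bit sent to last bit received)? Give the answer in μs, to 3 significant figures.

Transmission delays (L/R per hop): 0.832941, 21.4545 μs; sum = 22.2875 μs.
Propagation delays (d/s per hop): 43299.5, 0.628019 μs; sum = 43300.1 μs.
End-to-end = 43300 μs.

43300 μs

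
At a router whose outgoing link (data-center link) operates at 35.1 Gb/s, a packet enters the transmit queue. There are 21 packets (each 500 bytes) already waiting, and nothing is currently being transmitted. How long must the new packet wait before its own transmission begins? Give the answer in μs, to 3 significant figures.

Each queued packet: L/R = 4000/35100000000 = 0.11396 μs.
21 queued → 2.39316 μs.
Queuing delay = 2.39 μs.

2.39 μs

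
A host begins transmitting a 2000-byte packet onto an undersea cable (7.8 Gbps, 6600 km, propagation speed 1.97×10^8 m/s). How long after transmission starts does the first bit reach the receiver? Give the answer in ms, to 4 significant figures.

33.50 ms

First bit experiences only propagation delay: d/s = 6600000/197000000 = 33.50 ms.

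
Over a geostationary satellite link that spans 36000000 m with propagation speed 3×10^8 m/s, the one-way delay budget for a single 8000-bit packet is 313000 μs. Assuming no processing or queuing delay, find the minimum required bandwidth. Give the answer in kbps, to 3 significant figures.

41.5 kbps

Propagation delay = 36000000 / 300000000 = 120000 μs.
Transmission budget = 313000 − 120000 = 193000 μs.
R ≥ L / t_tx = 8000 bits / 0.193 s = 41.5 kbps.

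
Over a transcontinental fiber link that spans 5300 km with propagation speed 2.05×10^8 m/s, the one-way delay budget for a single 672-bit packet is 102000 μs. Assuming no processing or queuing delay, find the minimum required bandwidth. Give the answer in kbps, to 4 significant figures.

Propagation delay = 5300000 / 2.05e+08 = 25853.7 μs.
Transmission budget = 102000 − 25853.7 = 76146.3 μs.
R ≥ L / t_tx = 672 bits / 0.0761463 s = 8.825 kbps.

8.825 kbps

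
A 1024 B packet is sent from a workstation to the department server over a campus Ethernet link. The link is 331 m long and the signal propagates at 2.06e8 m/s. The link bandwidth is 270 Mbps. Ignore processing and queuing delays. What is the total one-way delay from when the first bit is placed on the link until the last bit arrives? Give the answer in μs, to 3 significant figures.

31.9 μs

L = 1024 × 8 = 8192 bits.
Transmission delay = L/R = 8192 / 270000000 = 30.3407 μs.
Propagation delay = d/s = 331 m / 206000000 m/s = 1.6068 μs.
Total = 31.9 μs.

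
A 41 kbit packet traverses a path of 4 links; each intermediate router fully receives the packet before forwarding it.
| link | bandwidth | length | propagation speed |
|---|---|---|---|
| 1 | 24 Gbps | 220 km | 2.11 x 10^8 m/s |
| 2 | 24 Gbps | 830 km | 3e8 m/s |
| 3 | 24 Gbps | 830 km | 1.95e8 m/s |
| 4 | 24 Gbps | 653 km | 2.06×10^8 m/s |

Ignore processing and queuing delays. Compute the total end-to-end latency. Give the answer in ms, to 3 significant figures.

L = 41000 bits.
Transmission delay per hop = L/R = 41000/24000000000 = 0.00170833 ms; 4 hops → 0.00683333 ms.
Propagation delays (d/s per hop): 1.04265, 2.76667, 4.25641, 3.1699 ms; sum = 11.2356 ms.
End-to-end = 11.2 ms.

11.2 ms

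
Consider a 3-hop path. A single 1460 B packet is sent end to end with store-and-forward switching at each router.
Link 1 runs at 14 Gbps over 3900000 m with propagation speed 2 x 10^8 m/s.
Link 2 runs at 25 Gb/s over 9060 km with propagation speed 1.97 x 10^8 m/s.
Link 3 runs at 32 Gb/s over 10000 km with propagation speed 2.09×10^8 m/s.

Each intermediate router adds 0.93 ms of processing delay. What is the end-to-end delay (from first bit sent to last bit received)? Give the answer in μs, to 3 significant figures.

L = 1460 × 8 = 11680 bits.
Transmission delays (L/R per hop): 0.834286, 0.4672, 0.365 μs; sum = 1.66649 μs.
Propagation delays (d/s per hop): 19500, 45989.8, 47846.9 μs; sum = 113337 μs.
Processing at 2 router(s): 2 × 0.93 ms = 1860 μs.
End-to-end = 115000 μs.

115000 μs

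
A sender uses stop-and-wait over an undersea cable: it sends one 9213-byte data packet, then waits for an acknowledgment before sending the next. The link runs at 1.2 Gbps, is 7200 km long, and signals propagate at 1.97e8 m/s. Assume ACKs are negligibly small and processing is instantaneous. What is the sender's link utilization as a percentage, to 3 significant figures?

t_tx = L/R = 73704/1200000000 = 6.142e-05 s.
t_prop = 7200000/197000000 = 0.0365482 s; RTT = 0.0730964 s.
Cycle = t_tx + RTT = 0.0731579 s.
Utilization = t_tx / cycle = 6.142e-05/0.0731579 = 0.0840 %.

0.0840 %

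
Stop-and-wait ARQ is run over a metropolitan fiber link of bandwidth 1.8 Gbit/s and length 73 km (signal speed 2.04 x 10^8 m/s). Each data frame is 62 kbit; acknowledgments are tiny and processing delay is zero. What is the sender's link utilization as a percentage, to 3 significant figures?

t_tx = L/R = 62000/1800000000 = 3.44444e-05 s.
t_prop = 73000/204000000 = 0.000357843 s; RTT = 0.000715686 s.
Cycle = t_tx + RTT = 0.000750131 s.
Utilization = t_tx / cycle = 3.44444e-05/0.000750131 = 4.59 %.

4.59 %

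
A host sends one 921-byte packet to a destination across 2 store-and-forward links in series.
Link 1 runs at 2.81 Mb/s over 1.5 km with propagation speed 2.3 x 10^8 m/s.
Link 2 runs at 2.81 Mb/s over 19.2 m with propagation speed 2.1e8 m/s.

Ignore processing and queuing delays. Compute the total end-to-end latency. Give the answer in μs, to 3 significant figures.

L = 921 × 8 = 7368 bits.
Transmission delay per hop = L/R = 7368/2810000 = 2622.06 μs; 2 hops → 5244.13 μs.
Propagation delays (d/s per hop): 6.52174, 0.0914286 μs; sum = 6.61317 μs.
End-to-end = 5250 μs.

5250 μs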